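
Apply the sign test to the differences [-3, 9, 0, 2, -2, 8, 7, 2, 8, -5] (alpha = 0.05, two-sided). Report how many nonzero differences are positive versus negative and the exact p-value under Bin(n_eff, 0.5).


Step 1: Discard zero differences. Original n = 10; n_eff = number of nonzero differences = 9.
Nonzero differences (with sign): -3, +9, +2, -2, +8, +7, +2, +8, -5
Step 2: Count signs: positive = 6, negative = 3.
Step 3: Under H0: P(positive) = 0.5, so the number of positives S ~ Bin(9, 0.5).
Step 4: Two-sided exact p-value = sum of Bin(9,0.5) probabilities at or below the observed probability = 0.507812.
Step 5: alpha = 0.05. fail to reject H0.

n_eff = 9, pos = 6, neg = 3, p = 0.507812, fail to reject H0.


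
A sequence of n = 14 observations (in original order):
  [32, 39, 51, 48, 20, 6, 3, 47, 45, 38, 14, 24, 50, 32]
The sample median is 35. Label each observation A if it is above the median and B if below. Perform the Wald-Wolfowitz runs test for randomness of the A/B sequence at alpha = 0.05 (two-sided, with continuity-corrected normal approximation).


Step 1: Compute median = 35; label A = above, B = below.
Labels in order: BAAABBBAAABBAB  (n_A = 7, n_B = 7)
Step 2: Count runs R = 7.
Step 3: Under H0 (random ordering), E[R] = 2*n_A*n_B/(n_A+n_B) + 1 = 2*7*7/14 + 1 = 8.0000.
        Var[R] = 2*n_A*n_B*(2*n_A*n_B - n_A - n_B) / ((n_A+n_B)^2 * (n_A+n_B-1)) = 8232/2548 = 3.2308.
        SD[R] = 1.7974.
Step 4: Continuity-corrected z = (R + 0.5 - E[R]) / SD[R] = (7 + 0.5 - 8.0000) / 1.7974 = -0.2782.
Step 5: Two-sided p-value via normal approximation = 2*(1 - Phi(|z|)) = 0.780879.
Step 6: alpha = 0.05. fail to reject H0.

R = 7, z = -0.2782, p = 0.780879, fail to reject H0.


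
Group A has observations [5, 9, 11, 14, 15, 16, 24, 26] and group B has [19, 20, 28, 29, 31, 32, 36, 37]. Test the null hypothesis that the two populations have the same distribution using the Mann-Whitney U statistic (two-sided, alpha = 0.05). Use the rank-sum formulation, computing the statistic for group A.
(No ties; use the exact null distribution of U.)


Step 1: Combine and sort all 16 observations; assign midranks.
sorted (value, group): (5,X), (9,X), (11,X), (14,X), (15,X), (16,X), (19,Y), (20,Y), (24,X), (26,X), (28,Y), (29,Y), (31,Y), (32,Y), (36,Y), (37,Y)
ranks: 5->1, 9->2, 11->3, 14->4, 15->5, 16->6, 19->7, 20->8, 24->9, 26->10, 28->11, 29->12, 31->13, 32->14, 36->15, 37->16
Step 2: Rank sum for X: R1 = 1 + 2 + 3 + 4 + 5 + 6 + 9 + 10 = 40.
Step 3: U_X = R1 - n1(n1+1)/2 = 40 - 8*9/2 = 40 - 36 = 4.
       U_Y = n1*n2 - U_X = 64 - 4 = 60.
Step 4: No ties, so the exact null distribution of U (based on enumerating the C(16,8) = 12870 equally likely rank assignments) gives the two-sided p-value.
Step 5: p-value = 0.001865; compare to alpha = 0.05. reject H0.

U_X = 4, p = 0.001865, reject H0 at alpha = 0.05.


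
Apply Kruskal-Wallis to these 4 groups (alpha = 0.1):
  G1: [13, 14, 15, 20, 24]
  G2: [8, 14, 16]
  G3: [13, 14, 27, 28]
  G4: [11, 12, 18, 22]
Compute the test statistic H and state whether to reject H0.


Step 1: Combine all N = 16 observations and assign midranks.
sorted (value, group, rank): (8,G2,1), (11,G4,2), (12,G4,3), (13,G1,4.5), (13,G3,4.5), (14,G1,7), (14,G2,7), (14,G3,7), (15,G1,9), (16,G2,10), (18,G4,11), (20,G1,12), (22,G4,13), (24,G1,14), (27,G3,15), (28,G3,16)
Step 2: Sum ranks within each group.
R_1 = 46.5 (n_1 = 5)
R_2 = 18 (n_2 = 3)
R_3 = 42.5 (n_3 = 4)
R_4 = 29 (n_4 = 4)
Step 3: H = 12/(N(N+1)) * sum(R_i^2/n_i) - 3(N+1)
     = 12/(16*17) * (46.5^2/5 + 18^2/3 + 42.5^2/4 + 29^2/4) - 3*17
     = 0.044118 * 1202.26 - 51
     = 2.040993.
Step 4: Ties present; correction factor C = 1 - 30/(16^3 - 16) = 0.992647. Corrected H = 2.040993 / 0.992647 = 2.056111.
Step 5: Under H0, H ~ chi^2(3); p-value = 0.560843.
Step 6: alpha = 0.1. fail to reject H0.

H = 2.0561, df = 3, p = 0.560843, fail to reject H0.


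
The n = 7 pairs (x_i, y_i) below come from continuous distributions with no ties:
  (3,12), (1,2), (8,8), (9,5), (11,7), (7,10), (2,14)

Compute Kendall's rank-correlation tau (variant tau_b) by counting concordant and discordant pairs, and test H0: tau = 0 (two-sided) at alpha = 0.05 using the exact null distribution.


Step 1: Enumerate the 21 unordered pairs (i,j) with i<j and classify each by sign(x_j-x_i) * sign(y_j-y_i).
  (1,2):dx=-2,dy=-10->C; (1,3):dx=+5,dy=-4->D; (1,4):dx=+6,dy=-7->D; (1,5):dx=+8,dy=-5->D
  (1,6):dx=+4,dy=-2->D; (1,7):dx=-1,dy=+2->D; (2,3):dx=+7,dy=+6->C; (2,4):dx=+8,dy=+3->C
  (2,5):dx=+10,dy=+5->C; (2,6):dx=+6,dy=+8->C; (2,7):dx=+1,dy=+12->C; (3,4):dx=+1,dy=-3->D
  (3,5):dx=+3,dy=-1->D; (3,6):dx=-1,dy=+2->D; (3,7):dx=-6,dy=+6->D; (4,5):dx=+2,dy=+2->C
  (4,6):dx=-2,dy=+5->D; (4,7):dx=-7,dy=+9->D; (5,6):dx=-4,dy=+3->D; (5,7):dx=-9,dy=+7->D
  (6,7):dx=-5,dy=+4->D
Step 2: C = 7, D = 14, total pairs = 21.
Step 3: tau = (C - D)/(n(n-1)/2) = (7 - 14)/21 = -0.333333.
Step 4: Exact two-sided p-value (enumerate n! = 5040 permutations of y under H0): p = 0.381349.
Step 5: alpha = 0.05. fail to reject H0.

tau_b = -0.3333 (C=7, D=14), p = 0.381349, fail to reject H0.


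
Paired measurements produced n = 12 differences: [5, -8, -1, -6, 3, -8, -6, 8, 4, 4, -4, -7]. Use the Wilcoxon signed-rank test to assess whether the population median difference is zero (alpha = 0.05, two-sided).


Step 1: Drop any zero differences (none here) and take |d_i|.
|d| = [5, 8, 1, 6, 3, 8, 6, 8, 4, 4, 4, 7]
Step 2: Midrank |d_i| (ties get averaged ranks).
ranks: |5|->6, |8|->11, |1|->1, |6|->7.5, |3|->2, |8|->11, |6|->7.5, |8|->11, |4|->4, |4|->4, |4|->4, |7|->9
Step 3: Attach original signs; sum ranks with positive sign and with negative sign.
W+ = 6 + 2 + 11 + 4 + 4 = 27
W- = 11 + 1 + 7.5 + 11 + 7.5 + 4 + 9 = 51
(Check: W+ + W- = 78 should equal n(n+1)/2 = 78.)
Step 4: Test statistic W = min(W+, W-) = 27.
Step 5: Ties in |d|, so use the tie-corrected normal approximation.
        E[W] = n(n+1)/4 = 12*13/4 = 39.
        Tie groups: |d|=4 (t=3), |d|=6 (t=2), |d|=8 (t=3); sum(t^3 - t) = 54.
        Var[W] = n(n+1)(2n+1)/24 - sum(t^3-t)/48 = 3900/24 - 54/48 = 161.375.
        z = (W - E[W]) / sqrt(Var[W]) = (27 - 39) / 12.7033 = -0.9446.
        Two-sided p = 2*Phi(z) = 0.344846.
Step 6: alpha = 0.05. fail to reject H0.

W+ = 27, W- = 51, W = min = 27, p = 0.344846, fail to reject H0.


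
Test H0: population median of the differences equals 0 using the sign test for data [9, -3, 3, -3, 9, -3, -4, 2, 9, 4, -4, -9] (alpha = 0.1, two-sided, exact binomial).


Step 1: Discard zero differences. Original n = 12; n_eff = number of nonzero differences = 12.
Nonzero differences (with sign): +9, -3, +3, -3, +9, -3, -4, +2, +9, +4, -4, -9
Step 2: Count signs: positive = 6, negative = 6.
Step 3: Under H0: P(positive) = 0.5, so the number of positives S ~ Bin(12, 0.5).
Step 4: Two-sided exact p-value = sum of Bin(12,0.5) probabilities at or below the observed probability = 1.000000.
Step 5: alpha = 0.1. fail to reject H0.

n_eff = 12, pos = 6, neg = 6, p = 1.000000, fail to reject H0.


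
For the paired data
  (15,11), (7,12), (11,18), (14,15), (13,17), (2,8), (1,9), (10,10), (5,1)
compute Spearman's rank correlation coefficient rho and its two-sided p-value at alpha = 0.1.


Step 1: Rank x and y separately (midranks; no ties here).
rank(x): 15->9, 7->4, 11->6, 14->8, 13->7, 2->2, 1->1, 10->5, 5->3
rank(y): 11->5, 12->6, 18->9, 15->7, 17->8, 8->2, 9->3, 10->4, 1->1
Step 2: d_i = R_x(i) - R_y(i); compute d_i^2.
  (9-5)^2=16, (4-6)^2=4, (6-9)^2=9, (8-7)^2=1, (7-8)^2=1, (2-2)^2=0, (1-3)^2=4, (5-4)^2=1, (3-1)^2=4
sum(d^2) = 40.
Step 3: rho = 1 - 6*40 / (9*(9^2 - 1)) = 1 - 240/720 = 0.666667.
Step 4: Under H0, t = rho * sqrt((n-2)/(1-rho^2)) = 2.3664 ~ t(7).
Step 5: Two-sided p-value from the t-distribution with 7 df = 0.049867.
Step 6: alpha = 0.1. reject H0.

rho = 0.6667, p = 0.049867, reject H0 at alpha = 0.1.


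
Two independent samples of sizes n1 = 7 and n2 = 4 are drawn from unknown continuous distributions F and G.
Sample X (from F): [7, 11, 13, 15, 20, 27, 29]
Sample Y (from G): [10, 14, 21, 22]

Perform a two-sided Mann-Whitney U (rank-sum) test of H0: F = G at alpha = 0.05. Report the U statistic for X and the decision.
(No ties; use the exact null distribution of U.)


Step 1: Combine and sort all 11 observations; assign midranks.
sorted (value, group): (7,X), (10,Y), (11,X), (13,X), (14,Y), (15,X), (20,X), (21,Y), (22,Y), (27,X), (29,X)
ranks: 7->1, 10->2, 11->3, 13->4, 14->5, 15->6, 20->7, 21->8, 22->9, 27->10, 29->11
Step 2: Rank sum for X: R1 = 1 + 3 + 4 + 6 + 7 + 10 + 11 = 42.
Step 3: U_X = R1 - n1(n1+1)/2 = 42 - 7*8/2 = 42 - 28 = 14.
       U_Y = n1*n2 - U_X = 28 - 14 = 14.
Step 4: No ties, so the exact null distribution of U (based on enumerating the C(11,7) = 330 equally likely rank assignments) gives the two-sided p-value.
Step 5: p-value = 1.000000; compare to alpha = 0.05. fail to reject H0.

U_X = 14, p = 1.000000, fail to reject H0 at alpha = 0.05.


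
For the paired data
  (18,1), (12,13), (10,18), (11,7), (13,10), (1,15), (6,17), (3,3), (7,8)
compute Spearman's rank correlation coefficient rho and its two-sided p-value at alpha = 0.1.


Step 1: Rank x and y separately (midranks; no ties here).
rank(x): 18->9, 12->7, 10->5, 11->6, 13->8, 1->1, 6->3, 3->2, 7->4
rank(y): 1->1, 13->6, 18->9, 7->3, 10->5, 15->7, 17->8, 3->2, 8->4
Step 2: d_i = R_x(i) - R_y(i); compute d_i^2.
  (9-1)^2=64, (7-6)^2=1, (5-9)^2=16, (6-3)^2=9, (8-5)^2=9, (1-7)^2=36, (3-8)^2=25, (2-2)^2=0, (4-4)^2=0
sum(d^2) = 160.
Step 3: rho = 1 - 6*160 / (9*(9^2 - 1)) = 1 - 960/720 = -0.333333.
Step 4: Under H0, t = rho * sqrt((n-2)/(1-rho^2)) = -0.9354 ~ t(7).
Step 5: Two-sided p-value from the t-distribution with 7 df = 0.380713.
Step 6: alpha = 0.1. fail to reject H0.

rho = -0.3333, p = 0.380713, fail to reject H0 at alpha = 0.1.


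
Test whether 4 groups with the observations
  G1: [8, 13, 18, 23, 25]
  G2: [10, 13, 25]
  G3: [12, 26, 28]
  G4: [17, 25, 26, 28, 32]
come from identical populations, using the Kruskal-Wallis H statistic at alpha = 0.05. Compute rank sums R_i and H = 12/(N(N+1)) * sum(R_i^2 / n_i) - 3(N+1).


Step 1: Combine all N = 16 observations and assign midranks.
sorted (value, group, rank): (8,G1,1), (10,G2,2), (12,G3,3), (13,G1,4.5), (13,G2,4.5), (17,G4,6), (18,G1,7), (23,G1,8), (25,G1,10), (25,G2,10), (25,G4,10), (26,G3,12.5), (26,G4,12.5), (28,G3,14.5), (28,G4,14.5), (32,G4,16)
Step 2: Sum ranks within each group.
R_1 = 30.5 (n_1 = 5)
R_2 = 16.5 (n_2 = 3)
R_3 = 30 (n_3 = 3)
R_4 = 59 (n_4 = 5)
Step 3: H = 12/(N(N+1)) * sum(R_i^2/n_i) - 3(N+1)
     = 12/(16*17) * (30.5^2/5 + 16.5^2/3 + 30^2/3 + 59^2/5) - 3*17
     = 0.044118 * 1273 - 51
     = 5.161765.
Step 4: Ties present; correction factor C = 1 - 42/(16^3 - 16) = 0.989706. Corrected H = 5.161765 / 0.989706 = 5.215453.
Step 5: Under H0, H ~ chi^2(3); p-value = 0.156684.
Step 6: alpha = 0.05. fail to reject H0.

H = 5.2155, df = 3, p = 0.156684, fail to reject H0.


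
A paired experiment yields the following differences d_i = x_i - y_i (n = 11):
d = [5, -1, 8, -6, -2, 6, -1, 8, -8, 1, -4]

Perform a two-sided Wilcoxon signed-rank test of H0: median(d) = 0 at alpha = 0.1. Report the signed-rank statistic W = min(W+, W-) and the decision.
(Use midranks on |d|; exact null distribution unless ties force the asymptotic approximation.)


Step 1: Drop any zero differences (none here) and take |d_i|.
|d| = [5, 1, 8, 6, 2, 6, 1, 8, 8, 1, 4]
Step 2: Midrank |d_i| (ties get averaged ranks).
ranks: |5|->6, |1|->2, |8|->10, |6|->7.5, |2|->4, |6|->7.5, |1|->2, |8|->10, |8|->10, |1|->2, |4|->5
Step 3: Attach original signs; sum ranks with positive sign and with negative sign.
W+ = 6 + 10 + 7.5 + 10 + 2 = 35.5
W- = 2 + 7.5 + 4 + 2 + 10 + 5 = 30.5
(Check: W+ + W- = 66 should equal n(n+1)/2 = 66.)
Step 4: Test statistic W = min(W+, W-) = 30.5.
Step 5: Ties in |d|, so use the tie-corrected normal approximation.
        E[W] = n(n+1)/4 = 11*12/4 = 33.
        Tie groups: |d|=1 (t=3), |d|=6 (t=2), |d|=8 (t=3); sum(t^3 - t) = 54.
        Var[W] = n(n+1)(2n+1)/24 - sum(t^3-t)/48 = 3036/24 - 54/48 = 125.375.
        z = (W - E[W]) / sqrt(Var[W]) = (30.5 - 33) / 11.1971 = -0.2233.
        Two-sided p = 2*Phi(z) = 0.823324.
Step 6: alpha = 0.1. fail to reject H0.

W+ = 35.5, W- = 30.5, W = min = 30.5, p = 0.823324, fail to reject H0.


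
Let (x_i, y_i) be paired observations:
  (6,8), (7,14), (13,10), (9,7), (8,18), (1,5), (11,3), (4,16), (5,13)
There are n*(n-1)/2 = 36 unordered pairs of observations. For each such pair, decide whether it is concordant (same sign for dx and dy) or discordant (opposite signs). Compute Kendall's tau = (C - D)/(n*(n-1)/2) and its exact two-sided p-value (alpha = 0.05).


Step 1: Enumerate the 36 unordered pairs (i,j) with i<j and classify each by sign(x_j-x_i) * sign(y_j-y_i).
  (1,2):dx=+1,dy=+6->C; (1,3):dx=+7,dy=+2->C; (1,4):dx=+3,dy=-1->D; (1,5):dx=+2,dy=+10->C
  (1,6):dx=-5,dy=-3->C; (1,7):dx=+5,dy=-5->D; (1,8):dx=-2,dy=+8->D; (1,9):dx=-1,dy=+5->D
  (2,3):dx=+6,dy=-4->D; (2,4):dx=+2,dy=-7->D; (2,5):dx=+1,dy=+4->C; (2,6):dx=-6,dy=-9->C
  (2,7):dx=+4,dy=-11->D; (2,8):dx=-3,dy=+2->D; (2,9):dx=-2,dy=-1->C; (3,4):dx=-4,dy=-3->C
  (3,5):dx=-5,dy=+8->D; (3,6):dx=-12,dy=-5->C; (3,7):dx=-2,dy=-7->C; (3,8):dx=-9,dy=+6->D
  (3,9):dx=-8,dy=+3->D; (4,5):dx=-1,dy=+11->D; (4,6):dx=-8,dy=-2->C; (4,7):dx=+2,dy=-4->D
  (4,8):dx=-5,dy=+9->D; (4,9):dx=-4,dy=+6->D; (5,6):dx=-7,dy=-13->C; (5,7):dx=+3,dy=-15->D
  (5,8):dx=-4,dy=-2->C; (5,9):dx=-3,dy=-5->C; (6,7):dx=+10,dy=-2->D; (6,8):dx=+3,dy=+11->C
  (6,9):dx=+4,dy=+8->C; (7,8):dx=-7,dy=+13->D; (7,9):dx=-6,dy=+10->D; (8,9):dx=+1,dy=-3->D
Step 2: C = 16, D = 20, total pairs = 36.
Step 3: tau = (C - D)/(n(n-1)/2) = (16 - 20)/36 = -0.111111.
Step 4: Exact two-sided p-value (enumerate n! = 362880 permutations of y under H0): p = 0.761414.
Step 5: alpha = 0.05. fail to reject H0.

tau_b = -0.1111 (C=16, D=20), p = 0.761414, fail to reject H0.


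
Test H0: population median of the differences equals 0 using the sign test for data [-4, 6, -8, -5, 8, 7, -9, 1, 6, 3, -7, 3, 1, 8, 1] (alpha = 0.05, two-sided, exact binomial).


Step 1: Discard zero differences. Original n = 15; n_eff = number of nonzero differences = 15.
Nonzero differences (with sign): -4, +6, -8, -5, +8, +7, -9, +1, +6, +3, -7, +3, +1, +8, +1
Step 2: Count signs: positive = 10, negative = 5.
Step 3: Under H0: P(positive) = 0.5, so the number of positives S ~ Bin(15, 0.5).
Step 4: Two-sided exact p-value = sum of Bin(15,0.5) probabilities at or below the observed probability = 0.301758.
Step 5: alpha = 0.05. fail to reject H0.

n_eff = 15, pos = 10, neg = 5, p = 0.301758, fail to reject H0.


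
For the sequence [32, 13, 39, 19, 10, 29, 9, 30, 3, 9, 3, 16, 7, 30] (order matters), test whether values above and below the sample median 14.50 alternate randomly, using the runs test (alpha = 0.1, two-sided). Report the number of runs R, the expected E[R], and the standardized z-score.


Step 1: Compute median = 14.50; label A = above, B = below.
Labels in order: ABAABABABBBABA  (n_A = 7, n_B = 7)
Step 2: Count runs R = 11.
Step 3: Under H0 (random ordering), E[R] = 2*n_A*n_B/(n_A+n_B) + 1 = 2*7*7/14 + 1 = 8.0000.
        Var[R] = 2*n_A*n_B*(2*n_A*n_B - n_A - n_B) / ((n_A+n_B)^2 * (n_A+n_B-1)) = 8232/2548 = 3.2308.
        SD[R] = 1.7974.
Step 4: Continuity-corrected z = (R - 0.5 - E[R]) / SD[R] = (11 - 0.5 - 8.0000) / 1.7974 = 1.3909.
Step 5: Two-sided p-value via normal approximation = 2*(1 - Phi(|z|)) = 0.164264.
Step 6: alpha = 0.1. fail to reject H0.

R = 11, z = 1.3909, p = 0.164264, fail to reject H0.


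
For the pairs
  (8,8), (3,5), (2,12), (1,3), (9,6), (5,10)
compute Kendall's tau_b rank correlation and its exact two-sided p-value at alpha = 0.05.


Step 1: Enumerate the 15 unordered pairs (i,j) with i<j and classify each by sign(x_j-x_i) * sign(y_j-y_i).
  (1,2):dx=-5,dy=-3->C; (1,3):dx=-6,dy=+4->D; (1,4):dx=-7,dy=-5->C; (1,5):dx=+1,dy=-2->D
  (1,6):dx=-3,dy=+2->D; (2,3):dx=-1,dy=+7->D; (2,4):dx=-2,dy=-2->C; (2,5):dx=+6,dy=+1->C
  (2,6):dx=+2,dy=+5->C; (3,4):dx=-1,dy=-9->C; (3,5):dx=+7,dy=-6->D; (3,6):dx=+3,dy=-2->D
  (4,5):dx=+8,dy=+3->C; (4,6):dx=+4,dy=+7->C; (5,6):dx=-4,dy=+4->D
Step 2: C = 8, D = 7, total pairs = 15.
Step 3: tau = (C - D)/(n(n-1)/2) = (8 - 7)/15 = 0.066667.
Step 4: Exact two-sided p-value (enumerate n! = 720 permutations of y under H0): p = 1.000000.
Step 5: alpha = 0.05. fail to reject H0.

tau_b = 0.0667 (C=8, D=7), p = 1.000000, fail to reject H0.


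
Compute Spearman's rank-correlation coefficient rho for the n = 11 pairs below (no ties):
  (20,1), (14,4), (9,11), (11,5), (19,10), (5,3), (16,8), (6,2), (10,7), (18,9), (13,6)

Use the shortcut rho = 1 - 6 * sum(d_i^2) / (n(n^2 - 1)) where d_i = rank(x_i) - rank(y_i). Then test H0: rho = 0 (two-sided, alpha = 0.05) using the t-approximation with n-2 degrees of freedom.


Step 1: Rank x and y separately (midranks; no ties here).
rank(x): 20->11, 14->7, 9->3, 11->5, 19->10, 5->1, 16->8, 6->2, 10->4, 18->9, 13->6
rank(y): 1->1, 4->4, 11->11, 5->5, 10->10, 3->3, 8->8, 2->2, 7->7, 9->9, 6->6
Step 2: d_i = R_x(i) - R_y(i); compute d_i^2.
  (11-1)^2=100, (7-4)^2=9, (3-11)^2=64, (5-5)^2=0, (10-10)^2=0, (1-3)^2=4, (8-8)^2=0, (2-2)^2=0, (4-7)^2=9, (9-9)^2=0, (6-6)^2=0
sum(d^2) = 186.
Step 3: rho = 1 - 6*186 / (11*(11^2 - 1)) = 1 - 1116/1320 = 0.154545.
Step 4: Under H0, t = rho * sqrt((n-2)/(1-rho^2)) = 0.4693 ~ t(9).
Step 5: Two-sided p-value from the t-distribution with 9 df = 0.650034.
Step 6: alpha = 0.05. fail to reject H0.

rho = 0.1545, p = 0.650034, fail to reject H0 at alpha = 0.05.


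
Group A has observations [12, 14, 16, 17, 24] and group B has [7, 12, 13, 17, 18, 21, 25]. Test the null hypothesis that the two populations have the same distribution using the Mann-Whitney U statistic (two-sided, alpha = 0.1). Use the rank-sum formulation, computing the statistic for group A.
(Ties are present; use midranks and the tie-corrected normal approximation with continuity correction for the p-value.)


Step 1: Combine and sort all 12 observations; assign midranks.
sorted (value, group): (7,Y), (12,X), (12,Y), (13,Y), (14,X), (16,X), (17,X), (17,Y), (18,Y), (21,Y), (24,X), (25,Y)
ranks: 7->1, 12->2.5, 12->2.5, 13->4, 14->5, 16->6, 17->7.5, 17->7.5, 18->9, 21->10, 24->11, 25->12
Step 2: Rank sum for X: R1 = 2.5 + 5 + 6 + 7.5 + 11 = 32.
Step 3: U_X = R1 - n1(n1+1)/2 = 32 - 5*6/2 = 32 - 15 = 17.
       U_Y = n1*n2 - U_X = 35 - 17 = 18.
Step 4: Ties are present, so use the tie-corrected normal approximation (with continuity correction) for the p-value.
Step 5: p-value = 1.000000; compare to alpha = 0.1. fail to reject H0.

U_X = 17, p = 1.000000, fail to reject H0 at alpha = 0.1.


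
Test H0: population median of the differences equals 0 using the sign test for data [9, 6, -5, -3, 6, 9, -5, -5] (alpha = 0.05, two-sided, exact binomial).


Step 1: Discard zero differences. Original n = 8; n_eff = number of nonzero differences = 8.
Nonzero differences (with sign): +9, +6, -5, -3, +6, +9, -5, -5
Step 2: Count signs: positive = 4, negative = 4.
Step 3: Under H0: P(positive) = 0.5, so the number of positives S ~ Bin(8, 0.5).
Step 4: Two-sided exact p-value = sum of Bin(8,0.5) probabilities at or below the observed probability = 1.000000.
Step 5: alpha = 0.05. fail to reject H0.

n_eff = 8, pos = 4, neg = 4, p = 1.000000, fail to reject H0.


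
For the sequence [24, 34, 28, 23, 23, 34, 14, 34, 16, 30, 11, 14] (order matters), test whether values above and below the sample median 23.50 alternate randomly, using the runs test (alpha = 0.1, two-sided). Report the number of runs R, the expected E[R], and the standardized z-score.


Step 1: Compute median = 23.50; label A = above, B = below.
Labels in order: AAABBABABABB  (n_A = 6, n_B = 6)
Step 2: Count runs R = 8.
Step 3: Under H0 (random ordering), E[R] = 2*n_A*n_B/(n_A+n_B) + 1 = 2*6*6/12 + 1 = 7.0000.
        Var[R] = 2*n_A*n_B*(2*n_A*n_B - n_A - n_B) / ((n_A+n_B)^2 * (n_A+n_B-1)) = 4320/1584 = 2.7273.
        SD[R] = 1.6514.
Step 4: Continuity-corrected z = (R - 0.5 - E[R]) / SD[R] = (8 - 0.5 - 7.0000) / 1.6514 = 0.3028.
Step 5: Two-sided p-value via normal approximation = 2*(1 - Phi(|z|)) = 0.762069.
Step 6: alpha = 0.1. fail to reject H0.

R = 8, z = 0.3028, p = 0.762069, fail to reject H0.


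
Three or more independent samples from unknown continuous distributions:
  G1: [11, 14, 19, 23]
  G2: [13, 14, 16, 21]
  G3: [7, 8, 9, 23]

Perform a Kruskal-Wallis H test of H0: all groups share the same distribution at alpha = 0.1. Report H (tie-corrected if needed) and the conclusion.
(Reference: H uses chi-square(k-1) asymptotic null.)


Step 1: Combine all N = 12 observations and assign midranks.
sorted (value, group, rank): (7,G3,1), (8,G3,2), (9,G3,3), (11,G1,4), (13,G2,5), (14,G1,6.5), (14,G2,6.5), (16,G2,8), (19,G1,9), (21,G2,10), (23,G1,11.5), (23,G3,11.5)
Step 2: Sum ranks within each group.
R_1 = 31 (n_1 = 4)
R_2 = 29.5 (n_2 = 4)
R_3 = 17.5 (n_3 = 4)
Step 3: H = 12/(N(N+1)) * sum(R_i^2/n_i) - 3(N+1)
     = 12/(12*13) * (31^2/4 + 29.5^2/4 + 17.5^2/4) - 3*13
     = 0.076923 * 534.375 - 39
     = 2.105769.
Step 4: Ties present; correction factor C = 1 - 12/(12^3 - 12) = 0.993007. Corrected H = 2.105769 / 0.993007 = 2.120599.
Step 5: Under H0, H ~ chi^2(2); p-value = 0.346352.
Step 6: alpha = 0.1. fail to reject H0.

H = 2.1206, df = 2, p = 0.346352, fail to reject H0.


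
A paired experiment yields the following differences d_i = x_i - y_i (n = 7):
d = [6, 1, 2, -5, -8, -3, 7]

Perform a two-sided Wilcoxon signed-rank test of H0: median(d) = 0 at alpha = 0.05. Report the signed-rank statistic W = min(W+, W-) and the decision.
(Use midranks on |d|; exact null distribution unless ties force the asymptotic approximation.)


Step 1: Drop any zero differences (none here) and take |d_i|.
|d| = [6, 1, 2, 5, 8, 3, 7]
Step 2: Midrank |d_i| (ties get averaged ranks).
ranks: |6|->5, |1|->1, |2|->2, |5|->4, |8|->7, |3|->3, |7|->6
Step 3: Attach original signs; sum ranks with positive sign and with negative sign.
W+ = 5 + 1 + 2 + 6 = 14
W- = 4 + 7 + 3 = 14
(Check: W+ + W- = 28 should equal n(n+1)/2 = 28.)
Step 4: Test statistic W = min(W+, W-) = 14.
Step 5: No ties, so the exact null distribution over the 2^7 = 128 sign assignments gives the two-sided p-value = 1.000000.
Step 6: alpha = 0.05. fail to reject H0.

W+ = 14, W- = 14, W = min = 14, p = 1.000000, fail to reject H0.


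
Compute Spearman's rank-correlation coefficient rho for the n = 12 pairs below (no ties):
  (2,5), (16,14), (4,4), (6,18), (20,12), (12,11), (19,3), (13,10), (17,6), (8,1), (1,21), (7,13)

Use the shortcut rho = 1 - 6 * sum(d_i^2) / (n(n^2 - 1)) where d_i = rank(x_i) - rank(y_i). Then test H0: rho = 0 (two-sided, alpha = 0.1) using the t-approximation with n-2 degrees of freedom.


Step 1: Rank x and y separately (midranks; no ties here).
rank(x): 2->2, 16->9, 4->3, 6->4, 20->12, 12->7, 19->11, 13->8, 17->10, 8->6, 1->1, 7->5
rank(y): 5->4, 14->10, 4->3, 18->11, 12->8, 11->7, 3->2, 10->6, 6->5, 1->1, 21->12, 13->9
Step 2: d_i = R_x(i) - R_y(i); compute d_i^2.
  (2-4)^2=4, (9-10)^2=1, (3-3)^2=0, (4-11)^2=49, (12-8)^2=16, (7-7)^2=0, (11-2)^2=81, (8-6)^2=4, (10-5)^2=25, (6-1)^2=25, (1-12)^2=121, (5-9)^2=16
sum(d^2) = 342.
Step 3: rho = 1 - 6*342 / (12*(12^2 - 1)) = 1 - 2052/1716 = -0.195804.
Step 4: Under H0, t = rho * sqrt((n-2)/(1-rho^2)) = -0.6314 ~ t(10).
Step 5: Two-sided p-value from the t-distribution with 10 df = 0.541936.
Step 6: alpha = 0.1. fail to reject H0.

rho = -0.1958, p = 0.541936, fail to reject H0 at alpha = 0.1.


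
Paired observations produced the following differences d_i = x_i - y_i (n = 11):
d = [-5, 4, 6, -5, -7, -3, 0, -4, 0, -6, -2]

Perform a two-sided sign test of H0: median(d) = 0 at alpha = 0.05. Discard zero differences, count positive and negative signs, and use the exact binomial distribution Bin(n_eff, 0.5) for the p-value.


Step 1: Discard zero differences. Original n = 11; n_eff = number of nonzero differences = 9.
Nonzero differences (with sign): -5, +4, +6, -5, -7, -3, -4, -6, -2
Step 2: Count signs: positive = 2, negative = 7.
Step 3: Under H0: P(positive) = 0.5, so the number of positives S ~ Bin(9, 0.5).
Step 4: Two-sided exact p-value = sum of Bin(9,0.5) probabilities at or below the observed probability = 0.179688.
Step 5: alpha = 0.05. fail to reject H0.

n_eff = 9, pos = 2, neg = 7, p = 0.179688, fail to reject H0.


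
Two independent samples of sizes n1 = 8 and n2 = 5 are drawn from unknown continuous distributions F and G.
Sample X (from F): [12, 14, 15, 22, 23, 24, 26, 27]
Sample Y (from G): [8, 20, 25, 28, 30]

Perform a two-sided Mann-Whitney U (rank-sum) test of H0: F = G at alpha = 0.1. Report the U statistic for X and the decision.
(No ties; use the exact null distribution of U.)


Step 1: Combine and sort all 13 observations; assign midranks.
sorted (value, group): (8,Y), (12,X), (14,X), (15,X), (20,Y), (22,X), (23,X), (24,X), (25,Y), (26,X), (27,X), (28,Y), (30,Y)
ranks: 8->1, 12->2, 14->3, 15->4, 20->5, 22->6, 23->7, 24->8, 25->9, 26->10, 27->11, 28->12, 30->13
Step 2: Rank sum for X: R1 = 2 + 3 + 4 + 6 + 7 + 8 + 10 + 11 = 51.
Step 3: U_X = R1 - n1(n1+1)/2 = 51 - 8*9/2 = 51 - 36 = 15.
       U_Y = n1*n2 - U_X = 40 - 15 = 25.
Step 4: No ties, so the exact null distribution of U (based on enumerating the C(13,8) = 1287 equally likely rank assignments) gives the two-sided p-value.
Step 5: p-value = 0.523699; compare to alpha = 0.1. fail to reject H0.

U_X = 15, p = 0.523699, fail to reject H0 at alpha = 0.1.


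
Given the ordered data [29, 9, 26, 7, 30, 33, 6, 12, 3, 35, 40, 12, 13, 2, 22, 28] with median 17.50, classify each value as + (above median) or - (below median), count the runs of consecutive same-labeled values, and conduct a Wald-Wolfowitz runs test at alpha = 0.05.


Step 1: Compute median = 17.50; label A = above, B = below.
Labels in order: ABABAABBBAABBBAA  (n_A = 8, n_B = 8)
Step 2: Count runs R = 9.
Step 3: Under H0 (random ordering), E[R] = 2*n_A*n_B/(n_A+n_B) + 1 = 2*8*8/16 + 1 = 9.0000.
        Var[R] = 2*n_A*n_B*(2*n_A*n_B - n_A - n_B) / ((n_A+n_B)^2 * (n_A+n_B-1)) = 14336/3840 = 3.7333.
        SD[R] = 1.9322.
Step 4: R = E[R], so z = 0 with no continuity correction.
Step 5: Two-sided p-value via normal approximation = 2*(1 - Phi(|z|)) = 1.000000.
Step 6: alpha = 0.05. fail to reject H0.

R = 9, z = 0.0000, p = 1.000000, fail to reject H0.


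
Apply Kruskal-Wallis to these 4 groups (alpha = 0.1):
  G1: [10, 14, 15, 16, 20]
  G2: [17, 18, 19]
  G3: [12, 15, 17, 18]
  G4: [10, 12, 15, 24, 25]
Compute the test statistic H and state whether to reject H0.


Step 1: Combine all N = 17 observations and assign midranks.
sorted (value, group, rank): (10,G1,1.5), (10,G4,1.5), (12,G3,3.5), (12,G4,3.5), (14,G1,5), (15,G1,7), (15,G3,7), (15,G4,7), (16,G1,9), (17,G2,10.5), (17,G3,10.5), (18,G2,12.5), (18,G3,12.5), (19,G2,14), (20,G1,15), (24,G4,16), (25,G4,17)
Step 2: Sum ranks within each group.
R_1 = 37.5 (n_1 = 5)
R_2 = 37 (n_2 = 3)
R_3 = 33.5 (n_3 = 4)
R_4 = 45 (n_4 = 5)
Step 3: H = 12/(N(N+1)) * sum(R_i^2/n_i) - 3(N+1)
     = 12/(17*18) * (37.5^2/5 + 37^2/3 + 33.5^2/4 + 45^2/5) - 3*18
     = 0.039216 * 1423.15 - 54
     = 1.809641.
Step 4: Ties present; correction factor C = 1 - 48/(17^3 - 17) = 0.990196. Corrected H = 1.809641 / 0.990196 = 1.827558.
Step 5: Under H0, H ~ chi^2(3); p-value = 0.608956.
Step 6: alpha = 0.1. fail to reject H0.

H = 1.8276, df = 3, p = 0.608956, fail to reject H0.


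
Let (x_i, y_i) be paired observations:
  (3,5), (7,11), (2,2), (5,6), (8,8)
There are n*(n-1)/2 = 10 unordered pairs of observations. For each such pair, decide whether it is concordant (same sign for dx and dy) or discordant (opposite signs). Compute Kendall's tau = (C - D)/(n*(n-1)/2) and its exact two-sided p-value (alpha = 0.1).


Step 1: Enumerate the 10 unordered pairs (i,j) with i<j and classify each by sign(x_j-x_i) * sign(y_j-y_i).
  (1,2):dx=+4,dy=+6->C; (1,3):dx=-1,dy=-3->C; (1,4):dx=+2,dy=+1->C; (1,5):dx=+5,dy=+3->C
  (2,3):dx=-5,dy=-9->C; (2,4):dx=-2,dy=-5->C; (2,5):dx=+1,dy=-3->D; (3,4):dx=+3,dy=+4->C
  (3,5):dx=+6,dy=+6->C; (4,5):dx=+3,dy=+2->C
Step 2: C = 9, D = 1, total pairs = 10.
Step 3: tau = (C - D)/(n(n-1)/2) = (9 - 1)/10 = 0.800000.
Step 4: Exact two-sided p-value (enumerate n! = 120 permutations of y under H0): p = 0.083333.
Step 5: alpha = 0.1. reject H0.

tau_b = 0.8000 (C=9, D=1), p = 0.083333, reject H0.


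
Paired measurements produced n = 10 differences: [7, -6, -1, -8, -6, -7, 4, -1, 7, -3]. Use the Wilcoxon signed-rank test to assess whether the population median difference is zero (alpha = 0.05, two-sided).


Step 1: Drop any zero differences (none here) and take |d_i|.
|d| = [7, 6, 1, 8, 6, 7, 4, 1, 7, 3]
Step 2: Midrank |d_i| (ties get averaged ranks).
ranks: |7|->8, |6|->5.5, |1|->1.5, |8|->10, |6|->5.5, |7|->8, |4|->4, |1|->1.5, |7|->8, |3|->3
Step 3: Attach original signs; sum ranks with positive sign and with negative sign.
W+ = 8 + 4 + 8 = 20
W- = 5.5 + 1.5 + 10 + 5.5 + 8 + 1.5 + 3 = 35
(Check: W+ + W- = 55 should equal n(n+1)/2 = 55.)
Step 4: Test statistic W = min(W+, W-) = 20.
Step 5: Ties in |d|, so use the tie-corrected normal approximation.
        E[W] = n(n+1)/4 = 10*11/4 = 27.5.
        Tie groups: |d|=1 (t=2), |d|=6 (t=2), |d|=7 (t=3); sum(t^3 - t) = 36.
        Var[W] = n(n+1)(2n+1)/24 - sum(t^3-t)/48 = 2310/24 - 36/48 = 95.5.
        z = (W - E[W]) / sqrt(Var[W]) = (20 - 27.5) / 9.7724 = -0.7675.
        Two-sided p = 2*Phi(z) = 0.442804.
Step 6: alpha = 0.05. fail to reject H0.

W+ = 20, W- = 35, W = min = 20, p = 0.442804, fail to reject H0.


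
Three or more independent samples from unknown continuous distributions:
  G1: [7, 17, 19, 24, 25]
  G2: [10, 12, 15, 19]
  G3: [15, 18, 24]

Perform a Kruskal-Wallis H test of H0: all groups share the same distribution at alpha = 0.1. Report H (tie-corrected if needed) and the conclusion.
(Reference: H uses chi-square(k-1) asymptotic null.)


Step 1: Combine all N = 12 observations and assign midranks.
sorted (value, group, rank): (7,G1,1), (10,G2,2), (12,G2,3), (15,G2,4.5), (15,G3,4.5), (17,G1,6), (18,G3,7), (19,G1,8.5), (19,G2,8.5), (24,G1,10.5), (24,G3,10.5), (25,G1,12)
Step 2: Sum ranks within each group.
R_1 = 38 (n_1 = 5)
R_2 = 18 (n_2 = 4)
R_3 = 22 (n_3 = 3)
Step 3: H = 12/(N(N+1)) * sum(R_i^2/n_i) - 3(N+1)
     = 12/(12*13) * (38^2/5 + 18^2/4 + 22^2/3) - 3*13
     = 0.076923 * 531.133 - 39
     = 1.856410.
Step 4: Ties present; correction factor C = 1 - 18/(12^3 - 12) = 0.989510. Corrected H = 1.856410 / 0.989510 = 1.876090.
Step 5: Under H0, H ~ chi^2(2); p-value = 0.391392.
Step 6: alpha = 0.1. fail to reject H0.

H = 1.8761, df = 2, p = 0.391392, fail to reject H0.


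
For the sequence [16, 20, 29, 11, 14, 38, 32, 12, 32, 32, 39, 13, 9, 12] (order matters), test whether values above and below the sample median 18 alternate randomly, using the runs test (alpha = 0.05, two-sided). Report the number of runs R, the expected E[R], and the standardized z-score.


Step 1: Compute median = 18; label A = above, B = below.
Labels in order: BAABBAABAAABBB  (n_A = 7, n_B = 7)
Step 2: Count runs R = 7.
Step 3: Under H0 (random ordering), E[R] = 2*n_A*n_B/(n_A+n_B) + 1 = 2*7*7/14 + 1 = 8.0000.
        Var[R] = 2*n_A*n_B*(2*n_A*n_B - n_A - n_B) / ((n_A+n_B)^2 * (n_A+n_B-1)) = 8232/2548 = 3.2308.
        SD[R] = 1.7974.
Step 4: Continuity-corrected z = (R + 0.5 - E[R]) / SD[R] = (7 + 0.5 - 8.0000) / 1.7974 = -0.2782.
Step 5: Two-sided p-value via normal approximation = 2*(1 - Phi(|z|)) = 0.780879.
Step 6: alpha = 0.05. fail to reject H0.

R = 7, z = -0.2782, p = 0.780879, fail to reject H0.


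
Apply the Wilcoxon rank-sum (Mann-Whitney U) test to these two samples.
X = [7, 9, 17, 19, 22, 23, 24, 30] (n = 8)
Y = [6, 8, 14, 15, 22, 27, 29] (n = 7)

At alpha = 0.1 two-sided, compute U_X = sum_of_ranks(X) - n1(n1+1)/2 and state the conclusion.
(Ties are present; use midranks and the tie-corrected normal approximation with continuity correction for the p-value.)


Step 1: Combine and sort all 15 observations; assign midranks.
sorted (value, group): (6,Y), (7,X), (8,Y), (9,X), (14,Y), (15,Y), (17,X), (19,X), (22,X), (22,Y), (23,X), (24,X), (27,Y), (29,Y), (30,X)
ranks: 6->1, 7->2, 8->3, 9->4, 14->5, 15->6, 17->7, 19->8, 22->9.5, 22->9.5, 23->11, 24->12, 27->13, 29->14, 30->15
Step 2: Rank sum for X: R1 = 2 + 4 + 7 + 8 + 9.5 + 11 + 12 + 15 = 68.5.
Step 3: U_X = R1 - n1(n1+1)/2 = 68.5 - 8*9/2 = 68.5 - 36 = 32.5.
       U_Y = n1*n2 - U_X = 56 - 32.5 = 23.5.
Step 4: Ties are present, so use the tie-corrected normal approximation (with continuity correction) for the p-value.
Step 5: p-value = 0.643132; compare to alpha = 0.1. fail to reject H0.

U_X = 32.5, p = 0.643132, fail to reject H0 at alpha = 0.1.


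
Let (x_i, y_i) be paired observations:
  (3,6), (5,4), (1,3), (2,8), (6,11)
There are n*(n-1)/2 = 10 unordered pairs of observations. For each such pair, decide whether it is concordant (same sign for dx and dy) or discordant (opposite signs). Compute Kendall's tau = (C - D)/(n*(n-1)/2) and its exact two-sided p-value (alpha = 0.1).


Step 1: Enumerate the 10 unordered pairs (i,j) with i<j and classify each by sign(x_j-x_i) * sign(y_j-y_i).
  (1,2):dx=+2,dy=-2->D; (1,3):dx=-2,dy=-3->C; (1,4):dx=-1,dy=+2->D; (1,5):dx=+3,dy=+5->C
  (2,3):dx=-4,dy=-1->C; (2,4):dx=-3,dy=+4->D; (2,5):dx=+1,dy=+7->C; (3,4):dx=+1,dy=+5->C
  (3,5):dx=+5,dy=+8->C; (4,5):dx=+4,dy=+3->C
Step 2: C = 7, D = 3, total pairs = 10.
Step 3: tau = (C - D)/(n(n-1)/2) = (7 - 3)/10 = 0.400000.
Step 4: Exact two-sided p-value (enumerate n! = 120 permutations of y under H0): p = 0.483333.
Step 5: alpha = 0.1. fail to reject H0.

tau_b = 0.4000 (C=7, D=3), p = 0.483333, fail to reject H0.


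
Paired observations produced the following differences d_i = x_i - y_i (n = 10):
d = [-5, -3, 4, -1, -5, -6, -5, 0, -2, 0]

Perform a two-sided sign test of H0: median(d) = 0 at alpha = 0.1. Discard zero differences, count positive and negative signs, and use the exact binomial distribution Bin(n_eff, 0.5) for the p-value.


Step 1: Discard zero differences. Original n = 10; n_eff = number of nonzero differences = 8.
Nonzero differences (with sign): -5, -3, +4, -1, -5, -6, -5, -2
Step 2: Count signs: positive = 1, negative = 7.
Step 3: Under H0: P(positive) = 0.5, so the number of positives S ~ Bin(8, 0.5).
Step 4: Two-sided exact p-value = sum of Bin(8,0.5) probabilities at or below the observed probability = 0.070312.
Step 5: alpha = 0.1. reject H0.

n_eff = 8, pos = 1, neg = 7, p = 0.070312, reject H0.


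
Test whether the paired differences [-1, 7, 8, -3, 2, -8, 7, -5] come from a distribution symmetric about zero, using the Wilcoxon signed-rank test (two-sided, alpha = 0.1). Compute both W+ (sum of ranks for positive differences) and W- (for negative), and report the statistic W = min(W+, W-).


Step 1: Drop any zero differences (none here) and take |d_i|.
|d| = [1, 7, 8, 3, 2, 8, 7, 5]
Step 2: Midrank |d_i| (ties get averaged ranks).
ranks: |1|->1, |7|->5.5, |8|->7.5, |3|->3, |2|->2, |8|->7.5, |7|->5.5, |5|->4
Step 3: Attach original signs; sum ranks with positive sign and with negative sign.
W+ = 5.5 + 7.5 + 2 + 5.5 = 20.5
W- = 1 + 3 + 7.5 + 4 = 15.5
(Check: W+ + W- = 36 should equal n(n+1)/2 = 36.)
Step 4: Test statistic W = min(W+, W-) = 15.5.
Step 5: Ties in |d|, so use the tie-corrected normal approximation.
        E[W] = n(n+1)/4 = 8*9/4 = 18.
        Tie groups: |d|=7 (t=2), |d|=8 (t=2); sum(t^3 - t) = 12.
        Var[W] = n(n+1)(2n+1)/24 - sum(t^3-t)/48 = 1224/24 - 12/48 = 50.75.
        z = (W - E[W]) / sqrt(Var[W]) = (15.5 - 18) / 7.1239 = -0.3509.
        Two-sided p = 2*Phi(z) = 0.725640.
Step 6: alpha = 0.1. fail to reject H0.

W+ = 20.5, W- = 15.5, W = min = 15.5, p = 0.725640, fail to reject H0.


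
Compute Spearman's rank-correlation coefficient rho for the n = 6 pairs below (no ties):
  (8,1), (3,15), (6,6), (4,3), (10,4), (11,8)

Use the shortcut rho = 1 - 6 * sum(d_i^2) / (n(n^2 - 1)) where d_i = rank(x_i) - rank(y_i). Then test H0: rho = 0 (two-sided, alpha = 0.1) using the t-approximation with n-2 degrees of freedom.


Step 1: Rank x and y separately (midranks; no ties here).
rank(x): 8->4, 3->1, 6->3, 4->2, 10->5, 11->6
rank(y): 1->1, 15->6, 6->4, 3->2, 4->3, 8->5
Step 2: d_i = R_x(i) - R_y(i); compute d_i^2.
  (4-1)^2=9, (1-6)^2=25, (3-4)^2=1, (2-2)^2=0, (5-3)^2=4, (6-5)^2=1
sum(d^2) = 40.
Step 3: rho = 1 - 6*40 / (6*(6^2 - 1)) = 1 - 240/210 = -0.142857.
Step 4: Under H0, t = rho * sqrt((n-2)/(1-rho^2)) = -0.2887 ~ t(4).
Step 5: Two-sided p-value from the t-distribution with 4 df = 0.787172.
Step 6: alpha = 0.1. fail to reject H0.

rho = -0.1429, p = 0.787172, fail to reject H0 at alpha = 0.1.


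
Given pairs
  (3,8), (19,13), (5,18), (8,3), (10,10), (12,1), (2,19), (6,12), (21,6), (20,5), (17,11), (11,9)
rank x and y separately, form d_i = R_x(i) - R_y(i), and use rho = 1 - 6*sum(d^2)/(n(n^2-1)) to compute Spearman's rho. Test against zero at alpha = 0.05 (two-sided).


Step 1: Rank x and y separately (midranks; no ties here).
rank(x): 3->2, 19->10, 5->3, 8->5, 10->6, 12->8, 2->1, 6->4, 21->12, 20->11, 17->9, 11->7
rank(y): 8->5, 13->10, 18->11, 3->2, 10->7, 1->1, 19->12, 12->9, 6->4, 5->3, 11->8, 9->6
Step 2: d_i = R_x(i) - R_y(i); compute d_i^2.
  (2-5)^2=9, (10-10)^2=0, (3-11)^2=64, (5-2)^2=9, (6-7)^2=1, (8-1)^2=49, (1-12)^2=121, (4-9)^2=25, (12-4)^2=64, (11-3)^2=64, (9-8)^2=1, (7-6)^2=1
sum(d^2) = 408.
Step 3: rho = 1 - 6*408 / (12*(12^2 - 1)) = 1 - 2448/1716 = -0.426573.
Step 4: Under H0, t = rho * sqrt((n-2)/(1-rho^2)) = -1.4914 ~ t(10).
Step 5: Two-sided p-value from the t-distribution with 10 df = 0.166700.
Step 6: alpha = 0.05. fail to reject H0.

rho = -0.4266, p = 0.166700, fail to reject H0 at alpha = 0.05.


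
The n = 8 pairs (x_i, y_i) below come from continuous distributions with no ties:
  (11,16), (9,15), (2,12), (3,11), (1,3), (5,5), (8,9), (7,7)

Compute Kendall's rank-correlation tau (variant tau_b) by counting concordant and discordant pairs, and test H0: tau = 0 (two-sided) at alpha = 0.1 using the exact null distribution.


Step 1: Enumerate the 28 unordered pairs (i,j) with i<j and classify each by sign(x_j-x_i) * sign(y_j-y_i).
  (1,2):dx=-2,dy=-1->C; (1,3):dx=-9,dy=-4->C; (1,4):dx=-8,dy=-5->C; (1,5):dx=-10,dy=-13->C
  (1,6):dx=-6,dy=-11->C; (1,7):dx=-3,dy=-7->C; (1,8):dx=-4,dy=-9->C; (2,3):dx=-7,dy=-3->C
  (2,4):dx=-6,dy=-4->C; (2,5):dx=-8,dy=-12->C; (2,6):dx=-4,dy=-10->C; (2,7):dx=-1,dy=-6->C
  (2,8):dx=-2,dy=-8->C; (3,4):dx=+1,dy=-1->D; (3,5):dx=-1,dy=-9->C; (3,6):dx=+3,dy=-7->D
  (3,7):dx=+6,dy=-3->D; (3,8):dx=+5,dy=-5->D; (4,5):dx=-2,dy=-8->C; (4,6):dx=+2,dy=-6->D
  (4,7):dx=+5,dy=-2->D; (4,8):dx=+4,dy=-4->D; (5,6):dx=+4,dy=+2->C; (5,7):dx=+7,dy=+6->C
  (5,8):dx=+6,dy=+4->C; (6,7):dx=+3,dy=+4->C; (6,8):dx=+2,dy=+2->C; (7,8):dx=-1,dy=-2->C
Step 2: C = 21, D = 7, total pairs = 28.
Step 3: tau = (C - D)/(n(n-1)/2) = (21 - 7)/28 = 0.500000.
Step 4: Exact two-sided p-value (enumerate n! = 40320 permutations of y under H0): p = 0.108681.
Step 5: alpha = 0.1. fail to reject H0.

tau_b = 0.5000 (C=21, D=7), p = 0.108681, fail to reject H0.


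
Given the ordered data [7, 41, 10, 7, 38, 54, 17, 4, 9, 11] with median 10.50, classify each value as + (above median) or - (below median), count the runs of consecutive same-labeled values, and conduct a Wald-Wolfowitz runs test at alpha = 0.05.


Step 1: Compute median = 10.50; label A = above, B = below.
Labels in order: BABBAAABBA  (n_A = 5, n_B = 5)
Step 2: Count runs R = 6.
Step 3: Under H0 (random ordering), E[R] = 2*n_A*n_B/(n_A+n_B) + 1 = 2*5*5/10 + 1 = 6.0000.
        Var[R] = 2*n_A*n_B*(2*n_A*n_B - n_A - n_B) / ((n_A+n_B)^2 * (n_A+n_B-1)) = 2000/900 = 2.2222.
        SD[R] = 1.4907.
Step 4: R = E[R], so z = 0 with no continuity correction.
Step 5: Two-sided p-value via normal approximation = 2*(1 - Phi(|z|)) = 1.000000.
Step 6: alpha = 0.05. fail to reject H0.

R = 6, z = 0.0000, p = 1.000000, fail to reject H0.


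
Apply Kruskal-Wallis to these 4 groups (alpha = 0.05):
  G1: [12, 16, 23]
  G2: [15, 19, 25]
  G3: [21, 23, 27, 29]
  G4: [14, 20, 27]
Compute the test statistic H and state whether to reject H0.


Step 1: Combine all N = 13 observations and assign midranks.
sorted (value, group, rank): (12,G1,1), (14,G4,2), (15,G2,3), (16,G1,4), (19,G2,5), (20,G4,6), (21,G3,7), (23,G1,8.5), (23,G3,8.5), (25,G2,10), (27,G3,11.5), (27,G4,11.5), (29,G3,13)
Step 2: Sum ranks within each group.
R_1 = 13.5 (n_1 = 3)
R_2 = 18 (n_2 = 3)
R_3 = 40 (n_3 = 4)
R_4 = 19.5 (n_4 = 3)
Step 3: H = 12/(N(N+1)) * sum(R_i^2/n_i) - 3(N+1)
     = 12/(13*14) * (13.5^2/3 + 18^2/3 + 40^2/4 + 19.5^2/3) - 3*14
     = 0.065934 * 695.5 - 42
     = 3.857143.
Step 4: Ties present; correction factor C = 1 - 12/(13^3 - 13) = 0.994505. Corrected H = 3.857143 / 0.994505 = 3.878453.
Step 5: Under H0, H ~ chi^2(3); p-value = 0.274892.
Step 6: alpha = 0.05. fail to reject H0.

H = 3.8785, df = 3, p = 0.274892, fail to reject H0.
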